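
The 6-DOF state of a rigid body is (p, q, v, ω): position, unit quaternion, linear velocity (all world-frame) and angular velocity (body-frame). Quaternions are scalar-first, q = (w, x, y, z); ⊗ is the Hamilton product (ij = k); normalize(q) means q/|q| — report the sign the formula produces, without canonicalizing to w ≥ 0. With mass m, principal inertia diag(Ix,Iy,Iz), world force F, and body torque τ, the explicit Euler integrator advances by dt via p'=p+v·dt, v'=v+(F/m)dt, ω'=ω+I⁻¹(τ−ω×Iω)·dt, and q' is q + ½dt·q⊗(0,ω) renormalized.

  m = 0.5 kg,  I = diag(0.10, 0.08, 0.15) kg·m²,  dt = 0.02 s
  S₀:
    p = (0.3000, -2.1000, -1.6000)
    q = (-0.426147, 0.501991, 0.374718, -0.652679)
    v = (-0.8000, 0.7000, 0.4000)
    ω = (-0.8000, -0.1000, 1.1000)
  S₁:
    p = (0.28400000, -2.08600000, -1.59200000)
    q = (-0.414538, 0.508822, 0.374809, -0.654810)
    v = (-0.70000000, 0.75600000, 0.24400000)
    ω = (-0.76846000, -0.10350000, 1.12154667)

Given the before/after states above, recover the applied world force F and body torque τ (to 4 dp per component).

F = (2.5000, 1.4000, -3.9000)
τ = (0.1500, 0.0300, 0.1600)

Δv = v₁−v₀ = (0.10000000, 0.05600000, -0.15600000)
F = m·Δv/dt = (2.5000, 1.4000, -3.9000)
Δω = ω₁−ω₀ = (0.03154000, -0.00350000, 0.02154667)
ω₀×(Iω₀) = (-0.0077, 0.0440, -0.0016)
applied torque τ = (0.1500, 0.0300, 0.1600)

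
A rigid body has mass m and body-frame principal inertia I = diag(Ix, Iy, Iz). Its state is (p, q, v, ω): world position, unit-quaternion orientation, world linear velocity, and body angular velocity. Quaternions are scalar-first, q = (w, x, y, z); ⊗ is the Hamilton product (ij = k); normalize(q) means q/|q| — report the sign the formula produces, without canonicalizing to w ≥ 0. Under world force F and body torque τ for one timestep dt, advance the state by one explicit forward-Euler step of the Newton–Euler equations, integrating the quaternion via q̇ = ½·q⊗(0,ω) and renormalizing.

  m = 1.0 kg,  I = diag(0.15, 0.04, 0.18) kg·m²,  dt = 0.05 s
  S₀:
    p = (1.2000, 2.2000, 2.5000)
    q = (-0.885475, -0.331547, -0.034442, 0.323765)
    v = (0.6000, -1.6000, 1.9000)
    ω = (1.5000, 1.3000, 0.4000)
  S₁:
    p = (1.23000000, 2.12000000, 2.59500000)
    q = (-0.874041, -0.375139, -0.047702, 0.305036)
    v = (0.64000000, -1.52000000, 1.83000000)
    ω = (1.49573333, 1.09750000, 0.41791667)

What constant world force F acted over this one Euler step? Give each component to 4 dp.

F = (0.8000, 1.6000, -1.4000)

v₁ − v₀ = (0.04000000, 0.08000000, -0.07000000)
applied force F = (0.8000, 1.6000, -1.4000)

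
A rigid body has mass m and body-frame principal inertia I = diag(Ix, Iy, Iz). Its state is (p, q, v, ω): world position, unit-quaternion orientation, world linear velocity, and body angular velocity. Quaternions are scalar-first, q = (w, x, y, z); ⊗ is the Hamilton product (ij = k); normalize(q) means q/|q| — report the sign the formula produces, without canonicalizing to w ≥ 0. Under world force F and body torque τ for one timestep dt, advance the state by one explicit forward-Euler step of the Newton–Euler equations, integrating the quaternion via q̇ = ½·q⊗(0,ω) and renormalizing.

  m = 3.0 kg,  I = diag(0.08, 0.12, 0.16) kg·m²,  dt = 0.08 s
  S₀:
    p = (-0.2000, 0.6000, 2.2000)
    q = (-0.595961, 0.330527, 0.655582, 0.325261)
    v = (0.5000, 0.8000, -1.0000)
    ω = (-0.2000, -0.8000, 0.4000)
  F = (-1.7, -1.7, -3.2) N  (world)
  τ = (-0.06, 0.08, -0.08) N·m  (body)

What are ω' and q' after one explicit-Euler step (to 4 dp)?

ω×(Iω) gyroscopic = (-0.0128, 0.0064, 0.0064)
α = I⁻¹(τ − ω×Iω) = (-0.5900, 0.6133, -0.5400)
ω' = ω + α·dt = (-0.2472, -0.7509, 0.3568)
Hamilton product q⊗(0,ω) = (0.4604666, 0.6416338, 0.2795058, -0.3716896)
q + ½dt·q⊗(0,ω), renormalized = (-0.5772, 0.3560, 0.6663, 0.3102)

ω' = (-0.2472, -0.7509, 0.3568)
q' = (-0.5772, 0.3560, 0.6663, 0.3102)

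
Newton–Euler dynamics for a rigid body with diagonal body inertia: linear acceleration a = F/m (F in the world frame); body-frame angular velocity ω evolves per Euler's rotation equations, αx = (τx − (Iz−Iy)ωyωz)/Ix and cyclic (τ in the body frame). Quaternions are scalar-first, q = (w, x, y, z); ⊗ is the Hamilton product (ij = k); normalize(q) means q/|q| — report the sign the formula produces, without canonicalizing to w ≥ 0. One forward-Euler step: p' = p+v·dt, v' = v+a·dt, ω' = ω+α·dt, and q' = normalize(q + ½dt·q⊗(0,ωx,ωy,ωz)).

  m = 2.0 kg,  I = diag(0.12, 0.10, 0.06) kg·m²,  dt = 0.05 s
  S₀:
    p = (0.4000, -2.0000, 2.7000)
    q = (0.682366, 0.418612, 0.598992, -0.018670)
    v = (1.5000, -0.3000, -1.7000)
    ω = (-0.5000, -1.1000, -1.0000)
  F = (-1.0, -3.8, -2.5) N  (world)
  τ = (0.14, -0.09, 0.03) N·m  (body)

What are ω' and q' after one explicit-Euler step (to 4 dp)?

gyro term ω×Iω = (-0.0440, 0.0300, -0.0110)
(τ − ω×Iω)/I = (1.5333, -1.2000, 0.6833)
ω' = ω + α·dt = (-0.4233, -1.1600, -0.9658)
Hamilton product q⊗(0,ω) = (0.8495272, -0.9607120, -0.3226556, -0.8433432)
q' = normalize(q + ½dt·q⊗(0,ω)) = (0.7031, 0.3943, 0.5905, -0.0397)

ω' = (-0.4233, -1.1600, -0.9658)
q' = (0.7031, 0.3943, 0.5905, -0.0397)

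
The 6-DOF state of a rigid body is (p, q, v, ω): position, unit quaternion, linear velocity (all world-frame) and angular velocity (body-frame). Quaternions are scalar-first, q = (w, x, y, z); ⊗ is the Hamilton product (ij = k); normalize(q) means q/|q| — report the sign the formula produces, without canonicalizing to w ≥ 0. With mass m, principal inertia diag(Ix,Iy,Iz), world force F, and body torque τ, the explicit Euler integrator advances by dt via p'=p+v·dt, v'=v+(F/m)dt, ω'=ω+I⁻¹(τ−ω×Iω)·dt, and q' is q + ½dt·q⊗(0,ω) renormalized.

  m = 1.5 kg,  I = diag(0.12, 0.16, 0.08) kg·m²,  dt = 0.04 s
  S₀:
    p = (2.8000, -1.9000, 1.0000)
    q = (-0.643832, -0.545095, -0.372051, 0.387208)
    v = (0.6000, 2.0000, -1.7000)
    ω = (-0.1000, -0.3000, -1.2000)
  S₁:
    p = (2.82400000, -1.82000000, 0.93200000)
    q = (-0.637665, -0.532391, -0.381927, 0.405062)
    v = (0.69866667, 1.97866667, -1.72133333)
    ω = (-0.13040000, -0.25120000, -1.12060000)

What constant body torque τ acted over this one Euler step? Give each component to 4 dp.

τ = (-0.1200, 0.2000, 0.1600)

Δω = ω₁−ω₀ = (-0.03040000, 0.04880000, 0.07940000)
gyro term ω₀×Iω₀ = (-0.0288, 0.0048, 0.0012)
I·α + gyro = (-0.1200, 0.2000, 0.1600)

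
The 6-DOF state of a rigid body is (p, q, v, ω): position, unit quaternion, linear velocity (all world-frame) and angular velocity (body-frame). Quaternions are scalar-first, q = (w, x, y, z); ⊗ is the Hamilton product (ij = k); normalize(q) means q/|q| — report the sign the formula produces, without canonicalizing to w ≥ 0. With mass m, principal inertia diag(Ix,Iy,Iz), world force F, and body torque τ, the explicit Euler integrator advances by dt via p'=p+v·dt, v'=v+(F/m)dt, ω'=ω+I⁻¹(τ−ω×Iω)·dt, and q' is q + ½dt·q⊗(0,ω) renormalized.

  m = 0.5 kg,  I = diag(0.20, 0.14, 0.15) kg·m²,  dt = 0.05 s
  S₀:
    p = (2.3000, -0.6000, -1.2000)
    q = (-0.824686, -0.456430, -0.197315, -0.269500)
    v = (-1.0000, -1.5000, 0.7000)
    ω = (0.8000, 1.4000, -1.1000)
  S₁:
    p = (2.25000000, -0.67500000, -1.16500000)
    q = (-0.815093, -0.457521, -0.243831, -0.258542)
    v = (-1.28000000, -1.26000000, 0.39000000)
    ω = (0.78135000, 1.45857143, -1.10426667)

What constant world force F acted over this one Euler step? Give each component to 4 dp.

F = (-2.8000, 2.4000, -3.1000)

v₁ − v₀ = (-0.28000000, 0.24000000, -0.31000000)
applied force F = (-2.8000, 2.4000, -3.1000)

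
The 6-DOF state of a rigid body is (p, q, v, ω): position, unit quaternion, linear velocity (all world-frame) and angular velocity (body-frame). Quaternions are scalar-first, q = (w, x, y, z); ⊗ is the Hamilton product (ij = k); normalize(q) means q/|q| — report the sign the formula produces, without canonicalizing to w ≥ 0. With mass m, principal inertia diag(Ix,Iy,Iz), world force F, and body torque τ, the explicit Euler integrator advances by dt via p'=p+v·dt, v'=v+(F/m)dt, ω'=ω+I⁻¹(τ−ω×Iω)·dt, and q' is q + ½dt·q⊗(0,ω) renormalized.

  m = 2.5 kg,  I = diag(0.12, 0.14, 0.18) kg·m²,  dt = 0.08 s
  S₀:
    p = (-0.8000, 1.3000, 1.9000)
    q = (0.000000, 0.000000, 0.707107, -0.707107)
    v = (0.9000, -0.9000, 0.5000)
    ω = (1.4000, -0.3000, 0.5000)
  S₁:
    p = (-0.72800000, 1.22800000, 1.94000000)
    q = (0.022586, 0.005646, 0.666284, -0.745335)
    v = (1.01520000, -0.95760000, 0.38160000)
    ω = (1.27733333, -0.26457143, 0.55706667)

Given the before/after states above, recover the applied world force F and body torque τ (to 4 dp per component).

F = (3.6000, -1.8000, -3.7000)
τ = (-0.1900, 0.0200, 0.1200)

Δv = v₁−v₀ = (0.11520000, -0.05760000, -0.11840000)
applied force F = (3.6000, -1.8000, -3.7000)
rate change Δω = (-0.12266667, 0.03542857, 0.05706667)
precession coupling = (-0.0060, -0.0420, -0.0084)
I·α + gyro = (-0.1900, 0.0200, 0.1200)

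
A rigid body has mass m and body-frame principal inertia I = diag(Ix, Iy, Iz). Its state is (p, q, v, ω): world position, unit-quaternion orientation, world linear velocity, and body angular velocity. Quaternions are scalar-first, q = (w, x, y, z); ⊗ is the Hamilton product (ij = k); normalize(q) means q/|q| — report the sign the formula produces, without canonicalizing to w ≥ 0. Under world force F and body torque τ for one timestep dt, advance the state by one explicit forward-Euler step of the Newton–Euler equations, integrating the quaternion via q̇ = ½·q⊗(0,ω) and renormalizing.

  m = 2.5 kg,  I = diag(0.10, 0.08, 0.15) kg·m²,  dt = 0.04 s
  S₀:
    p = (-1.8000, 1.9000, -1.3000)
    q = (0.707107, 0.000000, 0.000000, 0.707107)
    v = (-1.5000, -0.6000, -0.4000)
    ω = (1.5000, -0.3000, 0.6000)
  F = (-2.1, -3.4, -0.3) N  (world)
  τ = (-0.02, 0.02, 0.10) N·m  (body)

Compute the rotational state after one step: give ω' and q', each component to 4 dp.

α = I⁻¹(τ − ω×Iω) = (-0.0740, 0.8125, 0.6067)
ω + α·dt = (1.4970, -0.2675, 0.6243)
Hamilton product q⊗(0,ω) = (-0.4242642, 1.2727926, 0.8485284, 0.4242642)
updated quaternion q' = (0.6982, 0.0254, 0.0170, 0.7152)

ω' = (1.4970, -0.2675, 0.6243)
q' = (0.6982, 0.0254, 0.0170, 0.7152)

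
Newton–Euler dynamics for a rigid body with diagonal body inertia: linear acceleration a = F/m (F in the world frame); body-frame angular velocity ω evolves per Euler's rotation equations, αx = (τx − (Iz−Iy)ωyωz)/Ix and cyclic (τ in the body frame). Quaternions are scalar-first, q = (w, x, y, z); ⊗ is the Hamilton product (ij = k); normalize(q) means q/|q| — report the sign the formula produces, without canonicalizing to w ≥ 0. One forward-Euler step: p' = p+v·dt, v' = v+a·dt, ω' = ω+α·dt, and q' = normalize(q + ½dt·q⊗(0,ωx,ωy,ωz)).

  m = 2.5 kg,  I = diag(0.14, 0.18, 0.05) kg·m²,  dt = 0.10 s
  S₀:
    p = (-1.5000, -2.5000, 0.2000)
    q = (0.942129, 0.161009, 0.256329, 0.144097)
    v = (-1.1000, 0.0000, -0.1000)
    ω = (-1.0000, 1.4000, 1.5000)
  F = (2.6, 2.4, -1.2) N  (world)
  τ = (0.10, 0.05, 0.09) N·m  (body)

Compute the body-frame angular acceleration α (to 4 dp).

α = (2.6643, 1.0278, 2.9200)

precession coupling ω×(Iω) = (-0.2730, -0.1350, -0.0560)
α = I⁻¹(τ − ω×Iω) = (2.6643, 1.0278, 2.9200)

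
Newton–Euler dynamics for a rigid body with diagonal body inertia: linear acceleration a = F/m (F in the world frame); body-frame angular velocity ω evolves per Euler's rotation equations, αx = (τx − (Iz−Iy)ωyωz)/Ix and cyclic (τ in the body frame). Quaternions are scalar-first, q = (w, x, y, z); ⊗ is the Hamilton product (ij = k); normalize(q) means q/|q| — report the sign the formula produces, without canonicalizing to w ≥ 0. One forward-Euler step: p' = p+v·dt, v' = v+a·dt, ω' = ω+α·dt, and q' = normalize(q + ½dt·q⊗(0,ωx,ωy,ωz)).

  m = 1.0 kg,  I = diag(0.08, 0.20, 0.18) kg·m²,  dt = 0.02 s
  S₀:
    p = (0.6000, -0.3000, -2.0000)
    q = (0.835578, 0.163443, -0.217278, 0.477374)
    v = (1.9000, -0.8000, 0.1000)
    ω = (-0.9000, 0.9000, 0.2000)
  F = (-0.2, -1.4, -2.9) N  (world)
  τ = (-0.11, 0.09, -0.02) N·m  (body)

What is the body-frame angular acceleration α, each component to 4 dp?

α = (-1.3300, 0.3600, 0.4289)

precession coupling ω×(Iω) = (-0.0036, 0.0180, -0.0972)
angular accel α = (-1.3300, 0.3600, 0.4289)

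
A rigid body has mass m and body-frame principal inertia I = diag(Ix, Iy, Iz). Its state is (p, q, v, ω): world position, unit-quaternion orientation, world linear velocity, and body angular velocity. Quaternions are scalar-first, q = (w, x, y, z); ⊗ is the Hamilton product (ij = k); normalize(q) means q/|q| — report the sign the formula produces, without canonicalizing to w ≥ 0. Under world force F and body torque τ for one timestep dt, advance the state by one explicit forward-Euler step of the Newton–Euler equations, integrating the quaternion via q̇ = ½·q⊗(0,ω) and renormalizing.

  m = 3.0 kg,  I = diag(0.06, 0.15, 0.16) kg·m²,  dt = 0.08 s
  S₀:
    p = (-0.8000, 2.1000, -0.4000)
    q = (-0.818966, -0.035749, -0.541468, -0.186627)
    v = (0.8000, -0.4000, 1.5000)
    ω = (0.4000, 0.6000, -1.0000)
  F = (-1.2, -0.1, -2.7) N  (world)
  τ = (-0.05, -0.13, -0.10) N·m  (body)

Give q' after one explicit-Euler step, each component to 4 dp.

Hamilton product q⊗(0,ω) = (0.1525534, 0.3258578, -0.6017794, 1.0141038)
q + ½dt·q⊗(0,ω), renormalized = (-0.8119, -0.0227, -0.5649, -0.1459)

q' = (-0.8119, -0.0227, -0.5649, -0.1459)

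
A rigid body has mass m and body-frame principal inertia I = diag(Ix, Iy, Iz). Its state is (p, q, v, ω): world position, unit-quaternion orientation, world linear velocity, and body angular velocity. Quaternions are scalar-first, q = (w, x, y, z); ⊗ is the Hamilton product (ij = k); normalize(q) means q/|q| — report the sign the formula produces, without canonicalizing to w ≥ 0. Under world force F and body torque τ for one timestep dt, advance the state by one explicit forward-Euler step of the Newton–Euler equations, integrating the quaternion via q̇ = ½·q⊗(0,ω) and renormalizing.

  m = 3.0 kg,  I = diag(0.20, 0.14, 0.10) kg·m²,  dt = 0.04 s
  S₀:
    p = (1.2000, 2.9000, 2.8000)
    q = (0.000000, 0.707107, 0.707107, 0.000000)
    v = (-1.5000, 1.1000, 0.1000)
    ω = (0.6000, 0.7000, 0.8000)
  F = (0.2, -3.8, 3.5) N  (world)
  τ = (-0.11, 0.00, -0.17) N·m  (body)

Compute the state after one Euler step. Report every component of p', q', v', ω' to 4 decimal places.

p' = (1.1400, 2.9440, 2.8040)
q' = (-0.0184, 0.7182, 0.6956, 0.0014)
v' = (-1.4973, 1.0493, 0.1467)
ω' = (0.5825, 0.6863, 0.7421)

α = I⁻¹(τ − ω×Iω) = (-0.4380, -0.3429, -1.4480)
new body rate ω' = (0.5825, 0.6863, 0.7421)
Hamilton product q⊗(0,ω) = (-0.9192391, 0.5656856, -0.5656856, 0.0707107)
q' = normalize(q + ½dt·q⊗(0,ω)) = (-0.0184, 0.7182, 0.6956, 0.0014)
a = (0.0667, -1.2667, 1.1667)
new position p' = (1.1400, 2.9440, 2.8040)
v + (F/m)dt = (-1.4973, 1.0493, 0.1467)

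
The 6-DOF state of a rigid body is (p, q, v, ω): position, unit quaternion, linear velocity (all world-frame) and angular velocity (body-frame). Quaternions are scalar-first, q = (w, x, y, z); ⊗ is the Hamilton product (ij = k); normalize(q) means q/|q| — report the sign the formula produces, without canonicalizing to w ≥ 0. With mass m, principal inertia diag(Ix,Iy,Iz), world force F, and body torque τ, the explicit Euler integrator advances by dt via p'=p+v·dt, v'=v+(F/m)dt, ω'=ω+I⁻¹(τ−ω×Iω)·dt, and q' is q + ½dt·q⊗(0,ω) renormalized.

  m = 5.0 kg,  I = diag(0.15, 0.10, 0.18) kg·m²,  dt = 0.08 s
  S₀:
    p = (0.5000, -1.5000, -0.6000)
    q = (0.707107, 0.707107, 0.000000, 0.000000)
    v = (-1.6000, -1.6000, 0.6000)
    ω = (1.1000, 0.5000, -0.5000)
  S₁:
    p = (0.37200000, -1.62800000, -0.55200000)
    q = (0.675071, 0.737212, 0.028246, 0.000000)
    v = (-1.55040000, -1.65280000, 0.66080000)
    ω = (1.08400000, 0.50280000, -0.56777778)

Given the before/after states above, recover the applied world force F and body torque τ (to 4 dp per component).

F = (3.1000, -3.3000, 3.8000)
τ = (-0.0500, 0.0200, -0.1800)

ω₁ − ω₀ = (-0.01600000, 0.00280000, -0.06777778)
applied torque τ = (-0.0500, 0.0200, -0.1800)
v₁ − v₀ = (0.04960000, -0.05280000, 0.06080000)
m·(v₁−v₀)/dt = (3.1000, -3.3000, 3.8000)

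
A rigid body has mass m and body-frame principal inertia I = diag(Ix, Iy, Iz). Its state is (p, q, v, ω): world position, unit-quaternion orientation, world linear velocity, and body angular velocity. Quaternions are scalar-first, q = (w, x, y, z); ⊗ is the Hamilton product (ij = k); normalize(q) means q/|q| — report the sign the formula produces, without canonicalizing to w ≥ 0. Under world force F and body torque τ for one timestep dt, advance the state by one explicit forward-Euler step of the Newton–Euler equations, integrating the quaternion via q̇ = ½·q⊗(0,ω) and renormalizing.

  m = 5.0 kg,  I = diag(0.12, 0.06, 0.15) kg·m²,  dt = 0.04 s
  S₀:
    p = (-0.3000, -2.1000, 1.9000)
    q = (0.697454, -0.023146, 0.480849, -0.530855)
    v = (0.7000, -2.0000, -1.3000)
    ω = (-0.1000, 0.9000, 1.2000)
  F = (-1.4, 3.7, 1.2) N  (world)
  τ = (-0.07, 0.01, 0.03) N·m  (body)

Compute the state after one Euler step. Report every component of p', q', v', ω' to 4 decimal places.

p' = (-0.2720, -2.1800, 1.8480)
q' = (0.7012, -0.0034, 0.4948, -0.5133)
v' = (0.6888, -1.9704, -1.2904)
ω' = (-0.1557, 0.9043, 1.2066)

precession coupling ω×(Iω) = (0.0972, 0.0036, 0.0054)
(τ − ω×Iω)/I = (-1.3933, 0.1067, 0.1640)
new body rate ω' = (-0.1557, 0.9043, 1.2066)
q⊗(0,ω) = (0.2019473, 0.9850429, 0.7085693, 0.8641983)
updated quaternion q' = (0.7012, -0.0034, 0.4948, -0.5133)
a = (-0.2800, 0.7400, 0.2400)
new position p' = (-0.2720, -2.1800, 1.8480)
new velocity v' = (0.6888, -1.9704, -1.2904)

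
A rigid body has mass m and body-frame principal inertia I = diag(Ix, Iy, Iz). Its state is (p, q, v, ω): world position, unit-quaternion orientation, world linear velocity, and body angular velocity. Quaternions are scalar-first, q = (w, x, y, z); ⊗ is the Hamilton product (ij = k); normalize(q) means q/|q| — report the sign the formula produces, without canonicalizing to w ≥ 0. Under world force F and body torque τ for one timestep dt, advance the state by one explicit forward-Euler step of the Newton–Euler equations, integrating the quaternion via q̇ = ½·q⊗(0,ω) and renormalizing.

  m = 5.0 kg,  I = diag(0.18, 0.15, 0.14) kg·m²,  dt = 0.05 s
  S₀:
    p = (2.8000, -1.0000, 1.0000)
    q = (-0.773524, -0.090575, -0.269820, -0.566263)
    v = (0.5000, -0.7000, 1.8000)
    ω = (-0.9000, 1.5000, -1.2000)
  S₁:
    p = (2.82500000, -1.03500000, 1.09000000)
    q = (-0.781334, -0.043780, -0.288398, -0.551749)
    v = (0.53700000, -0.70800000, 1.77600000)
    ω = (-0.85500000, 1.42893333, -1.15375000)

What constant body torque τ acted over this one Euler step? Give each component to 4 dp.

τ = (0.1800, -0.1700, 0.1700)

ω₁ − ω₀ = (0.04500000, -0.07106667, 0.04625000)
gyro term ω₀×Iω₀ = (0.0180, 0.0432, 0.0405)
I·α + gyro = (0.1800, -0.1700, 0.1700)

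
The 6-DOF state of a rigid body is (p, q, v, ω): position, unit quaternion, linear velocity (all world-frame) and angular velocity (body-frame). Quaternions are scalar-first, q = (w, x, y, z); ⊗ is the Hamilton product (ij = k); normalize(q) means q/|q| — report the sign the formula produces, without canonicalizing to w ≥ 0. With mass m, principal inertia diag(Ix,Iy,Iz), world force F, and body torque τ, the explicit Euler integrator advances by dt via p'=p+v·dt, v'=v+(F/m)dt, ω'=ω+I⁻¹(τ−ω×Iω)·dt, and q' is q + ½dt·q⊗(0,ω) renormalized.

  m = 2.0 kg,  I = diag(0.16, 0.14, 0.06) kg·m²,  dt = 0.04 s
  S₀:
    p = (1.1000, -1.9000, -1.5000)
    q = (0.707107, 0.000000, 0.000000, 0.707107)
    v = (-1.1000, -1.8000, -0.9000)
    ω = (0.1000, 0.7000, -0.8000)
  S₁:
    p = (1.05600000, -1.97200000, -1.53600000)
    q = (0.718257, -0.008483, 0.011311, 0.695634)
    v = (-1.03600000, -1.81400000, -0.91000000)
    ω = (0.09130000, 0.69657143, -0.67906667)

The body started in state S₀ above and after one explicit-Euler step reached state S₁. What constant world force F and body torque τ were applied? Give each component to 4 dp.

rate change Δω = (-0.00870000, -0.00342857, 0.12093333)
gyro term ω₀×Iω₀ = (0.0448, -0.0080, -0.0014)
τ = I·(Δω/dt) + ω₀×(Iω₀) = (0.0100, -0.0200, 0.1800)
v₁ − v₀ = (0.06400000, -0.01400000, -0.01000000)
m·(v₁−v₀)/dt = (3.2000, -0.7000, -0.5000)

F = (3.2000, -0.7000, -0.5000)
τ = (0.0100, -0.0200, 0.1800)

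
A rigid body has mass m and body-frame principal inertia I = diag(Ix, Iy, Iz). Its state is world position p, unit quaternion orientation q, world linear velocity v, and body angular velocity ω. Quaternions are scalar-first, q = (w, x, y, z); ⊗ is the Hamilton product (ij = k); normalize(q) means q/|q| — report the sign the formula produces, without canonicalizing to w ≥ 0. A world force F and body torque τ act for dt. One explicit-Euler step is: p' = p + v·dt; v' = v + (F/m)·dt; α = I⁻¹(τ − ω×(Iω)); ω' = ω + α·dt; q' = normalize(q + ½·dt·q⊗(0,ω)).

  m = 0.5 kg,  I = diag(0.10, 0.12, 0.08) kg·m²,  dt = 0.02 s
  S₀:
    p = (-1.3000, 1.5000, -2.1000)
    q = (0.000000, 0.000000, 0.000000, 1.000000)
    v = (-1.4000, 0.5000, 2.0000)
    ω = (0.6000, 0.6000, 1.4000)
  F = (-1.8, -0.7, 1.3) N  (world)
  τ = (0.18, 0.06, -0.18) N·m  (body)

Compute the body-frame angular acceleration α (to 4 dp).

α = (2.1360, 0.3600, -2.3400)

gyro term ω×Iω = (-0.0336, 0.0168, 0.0072)
(τ − ω×Iω)/I = (2.1360, 0.3600, -2.3400)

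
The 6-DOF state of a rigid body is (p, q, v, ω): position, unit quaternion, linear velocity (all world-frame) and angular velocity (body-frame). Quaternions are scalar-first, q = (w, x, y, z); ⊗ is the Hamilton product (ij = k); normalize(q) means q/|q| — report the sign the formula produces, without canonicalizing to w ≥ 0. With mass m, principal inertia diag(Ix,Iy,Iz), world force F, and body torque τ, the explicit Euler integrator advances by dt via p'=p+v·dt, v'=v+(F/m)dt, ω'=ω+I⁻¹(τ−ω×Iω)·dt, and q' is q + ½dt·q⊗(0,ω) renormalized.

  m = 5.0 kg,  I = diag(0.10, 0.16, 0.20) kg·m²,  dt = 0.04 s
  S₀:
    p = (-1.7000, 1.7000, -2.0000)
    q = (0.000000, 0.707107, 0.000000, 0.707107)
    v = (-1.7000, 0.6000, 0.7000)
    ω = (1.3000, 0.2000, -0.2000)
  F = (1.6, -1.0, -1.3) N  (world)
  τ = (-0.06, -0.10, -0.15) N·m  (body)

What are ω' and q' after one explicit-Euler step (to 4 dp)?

α = I⁻¹(τ − ω×Iω) = (-0.5840, -0.7875, -0.8280)
ω + α·dt = (1.2766, 0.1685, -0.2331)
q⊗(0,ω) = (-0.7778177, -0.1414214, 1.0606605, 0.1414214)
updated quaternion q' = (-0.0156, 0.7040, 0.0212, 0.7097)

ω' = (1.2766, 0.1685, -0.2331)
q' = (-0.0156, 0.7040, 0.0212, 0.7097)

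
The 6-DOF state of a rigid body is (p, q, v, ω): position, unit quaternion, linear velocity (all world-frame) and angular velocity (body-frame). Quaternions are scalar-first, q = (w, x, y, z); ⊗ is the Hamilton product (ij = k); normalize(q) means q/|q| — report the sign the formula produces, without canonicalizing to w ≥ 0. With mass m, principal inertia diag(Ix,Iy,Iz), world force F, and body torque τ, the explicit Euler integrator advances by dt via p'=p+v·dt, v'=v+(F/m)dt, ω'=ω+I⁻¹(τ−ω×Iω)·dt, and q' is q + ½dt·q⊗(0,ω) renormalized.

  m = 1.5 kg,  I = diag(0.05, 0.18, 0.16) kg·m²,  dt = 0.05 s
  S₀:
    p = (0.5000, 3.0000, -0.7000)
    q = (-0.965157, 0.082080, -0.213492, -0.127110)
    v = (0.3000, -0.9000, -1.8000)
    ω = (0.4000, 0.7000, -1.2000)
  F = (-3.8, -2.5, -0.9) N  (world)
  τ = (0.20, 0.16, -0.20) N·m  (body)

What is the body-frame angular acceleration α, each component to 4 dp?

gyro term ω×Iω = (0.0168, 0.0528, 0.0364)
α = I⁻¹(τ − ω×Iω) = (3.6640, 0.5956, -1.4775)

α = (3.6640, 0.5956, -1.4775)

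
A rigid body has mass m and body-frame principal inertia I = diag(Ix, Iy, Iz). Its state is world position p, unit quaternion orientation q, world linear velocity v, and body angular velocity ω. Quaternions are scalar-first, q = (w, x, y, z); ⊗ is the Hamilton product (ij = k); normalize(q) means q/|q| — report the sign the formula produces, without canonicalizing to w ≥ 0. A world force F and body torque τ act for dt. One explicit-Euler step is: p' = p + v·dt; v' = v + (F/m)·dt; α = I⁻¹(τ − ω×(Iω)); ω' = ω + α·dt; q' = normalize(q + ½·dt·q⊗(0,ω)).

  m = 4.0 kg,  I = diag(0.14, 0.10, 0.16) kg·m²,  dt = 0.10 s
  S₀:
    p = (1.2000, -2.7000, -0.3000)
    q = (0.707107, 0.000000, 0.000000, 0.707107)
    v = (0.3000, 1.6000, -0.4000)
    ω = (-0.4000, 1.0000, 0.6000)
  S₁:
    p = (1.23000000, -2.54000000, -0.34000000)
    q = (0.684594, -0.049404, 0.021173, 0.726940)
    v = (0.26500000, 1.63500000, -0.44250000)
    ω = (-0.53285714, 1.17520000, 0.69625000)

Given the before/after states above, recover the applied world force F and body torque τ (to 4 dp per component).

Δv = v₁−v₀ = (-0.03500000, 0.03500000, -0.04250000)
applied force F = (-1.4000, 1.4000, -1.7000)
Δω = ω₁−ω₀ = (-0.13285714, 0.17520000, 0.09625000)
ω₀×(Iω₀) = (0.0360, 0.0048, 0.0160)
τ = I·(Δω/dt) + ω₀×(Iω₀) = (-0.1500, 0.1800, 0.1700)

F = (-1.4000, 1.4000, -1.7000)
τ = (-0.1500, 0.1800, 0.1700)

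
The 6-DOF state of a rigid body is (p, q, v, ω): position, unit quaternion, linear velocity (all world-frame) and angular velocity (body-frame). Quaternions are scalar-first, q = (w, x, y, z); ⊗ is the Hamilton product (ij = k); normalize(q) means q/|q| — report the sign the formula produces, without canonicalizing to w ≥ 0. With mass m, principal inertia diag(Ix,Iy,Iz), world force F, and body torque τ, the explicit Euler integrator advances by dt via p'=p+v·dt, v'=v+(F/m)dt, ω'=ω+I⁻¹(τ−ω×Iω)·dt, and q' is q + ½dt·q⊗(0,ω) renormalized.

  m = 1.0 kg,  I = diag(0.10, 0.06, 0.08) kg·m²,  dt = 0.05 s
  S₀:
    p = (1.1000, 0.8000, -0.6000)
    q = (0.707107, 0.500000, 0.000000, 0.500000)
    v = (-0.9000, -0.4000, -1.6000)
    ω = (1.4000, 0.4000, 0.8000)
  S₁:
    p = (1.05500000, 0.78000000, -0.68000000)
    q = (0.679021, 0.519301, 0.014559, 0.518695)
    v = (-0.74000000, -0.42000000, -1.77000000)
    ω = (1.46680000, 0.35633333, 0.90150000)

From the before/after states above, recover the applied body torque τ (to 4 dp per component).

ω₁ − ω₀ = (0.06680000, -0.04366667, 0.10150000)
gyro term ω₀×Iω₀ = (0.0064, 0.0224, -0.0224)
τ = I·(Δω/dt) + ω₀×(Iω₀) = (0.1400, -0.0300, 0.1400)

τ = (0.1400, -0.0300, 0.1400)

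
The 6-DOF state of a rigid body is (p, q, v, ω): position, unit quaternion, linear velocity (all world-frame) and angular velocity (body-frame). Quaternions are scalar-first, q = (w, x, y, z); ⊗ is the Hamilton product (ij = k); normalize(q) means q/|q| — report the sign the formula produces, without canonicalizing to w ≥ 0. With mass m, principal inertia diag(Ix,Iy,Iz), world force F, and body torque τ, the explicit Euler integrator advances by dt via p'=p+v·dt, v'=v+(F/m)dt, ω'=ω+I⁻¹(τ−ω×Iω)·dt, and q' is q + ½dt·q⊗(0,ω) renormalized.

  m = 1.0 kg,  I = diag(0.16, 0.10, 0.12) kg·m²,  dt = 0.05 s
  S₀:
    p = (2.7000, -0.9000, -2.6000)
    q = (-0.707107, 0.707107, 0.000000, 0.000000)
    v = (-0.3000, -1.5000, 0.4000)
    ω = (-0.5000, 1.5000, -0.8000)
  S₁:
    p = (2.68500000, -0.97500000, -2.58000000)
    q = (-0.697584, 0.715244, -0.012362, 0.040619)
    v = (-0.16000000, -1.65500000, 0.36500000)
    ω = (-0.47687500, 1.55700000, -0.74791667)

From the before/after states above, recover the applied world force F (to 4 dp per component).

velocity change Δv = (0.14000000, -0.15500000, -0.03500000)
F = m·Δv/dt = (2.8000, -3.1000, -0.7000)

F = (2.8000, -3.1000, -0.7000)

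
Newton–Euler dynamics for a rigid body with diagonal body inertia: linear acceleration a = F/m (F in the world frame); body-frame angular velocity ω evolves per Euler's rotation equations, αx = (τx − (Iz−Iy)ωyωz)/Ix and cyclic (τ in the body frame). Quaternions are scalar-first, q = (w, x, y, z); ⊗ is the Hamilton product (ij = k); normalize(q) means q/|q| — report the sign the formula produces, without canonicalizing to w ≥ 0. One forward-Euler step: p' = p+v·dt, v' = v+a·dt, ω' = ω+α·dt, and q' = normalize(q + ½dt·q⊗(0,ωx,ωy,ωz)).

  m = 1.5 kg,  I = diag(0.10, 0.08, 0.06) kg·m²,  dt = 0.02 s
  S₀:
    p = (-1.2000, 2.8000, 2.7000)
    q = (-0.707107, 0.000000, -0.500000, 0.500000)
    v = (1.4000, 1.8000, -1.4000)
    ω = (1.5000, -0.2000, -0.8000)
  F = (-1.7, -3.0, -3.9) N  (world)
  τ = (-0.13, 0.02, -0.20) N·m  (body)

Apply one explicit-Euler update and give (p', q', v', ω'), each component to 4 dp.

p' = (-1.1720, 2.8360, 2.6720)
q' = (-0.7040, -0.0056, -0.4910, 0.5131)
v' = (1.3773, 1.7600, -1.4520)
ω' = (1.4746, -0.1830, -0.8687)

(τ − ω×Iω)/I = (-1.2680, 0.8500, -3.4333)
ω + α·dt = (1.4746, -0.1830, -0.8687)
Hamilton product q⊗(0,ω) = (0.3000000, -0.5606605, 0.8914214, 1.3156856)
q' = normalize(q + ½dt·q⊗(0,ω)) = (-0.7040, -0.0056, -0.4910, 0.5131)
p' = p + v·dt = (-1.1720, 2.8360, 2.6720)
v' = v + a·dt = (1.3773, 1.7600, -1.4520)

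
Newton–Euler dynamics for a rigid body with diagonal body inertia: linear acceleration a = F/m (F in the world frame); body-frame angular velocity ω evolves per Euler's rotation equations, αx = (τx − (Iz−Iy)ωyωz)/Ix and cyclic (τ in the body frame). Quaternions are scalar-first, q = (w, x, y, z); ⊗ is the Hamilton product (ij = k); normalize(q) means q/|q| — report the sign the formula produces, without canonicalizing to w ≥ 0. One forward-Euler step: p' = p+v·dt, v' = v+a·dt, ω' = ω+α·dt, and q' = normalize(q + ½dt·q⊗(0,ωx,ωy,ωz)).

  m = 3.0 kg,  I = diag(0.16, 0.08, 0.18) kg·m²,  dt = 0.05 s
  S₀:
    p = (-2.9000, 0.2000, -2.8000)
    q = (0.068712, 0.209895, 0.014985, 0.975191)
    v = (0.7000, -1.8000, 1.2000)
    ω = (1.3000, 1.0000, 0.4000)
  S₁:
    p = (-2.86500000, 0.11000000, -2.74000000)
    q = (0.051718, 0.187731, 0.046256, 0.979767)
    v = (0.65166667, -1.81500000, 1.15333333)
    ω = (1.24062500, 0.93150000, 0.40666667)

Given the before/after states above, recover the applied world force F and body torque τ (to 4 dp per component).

F = (-2.9000, -0.9000, -2.8000)
τ = (-0.1500, -0.1200, -0.0800)

Δv = v₁−v₀ = (-0.04833333, -0.01500000, -0.04666667)
F = m·Δv/dt = (-2.9000, -0.9000, -2.8000)
rate change Δω = (-0.05937500, -0.06850000, 0.00666667)
τ = I·(Δω/dt) + ω₀×(Iω₀) = (-0.1500, -0.1200, -0.0800)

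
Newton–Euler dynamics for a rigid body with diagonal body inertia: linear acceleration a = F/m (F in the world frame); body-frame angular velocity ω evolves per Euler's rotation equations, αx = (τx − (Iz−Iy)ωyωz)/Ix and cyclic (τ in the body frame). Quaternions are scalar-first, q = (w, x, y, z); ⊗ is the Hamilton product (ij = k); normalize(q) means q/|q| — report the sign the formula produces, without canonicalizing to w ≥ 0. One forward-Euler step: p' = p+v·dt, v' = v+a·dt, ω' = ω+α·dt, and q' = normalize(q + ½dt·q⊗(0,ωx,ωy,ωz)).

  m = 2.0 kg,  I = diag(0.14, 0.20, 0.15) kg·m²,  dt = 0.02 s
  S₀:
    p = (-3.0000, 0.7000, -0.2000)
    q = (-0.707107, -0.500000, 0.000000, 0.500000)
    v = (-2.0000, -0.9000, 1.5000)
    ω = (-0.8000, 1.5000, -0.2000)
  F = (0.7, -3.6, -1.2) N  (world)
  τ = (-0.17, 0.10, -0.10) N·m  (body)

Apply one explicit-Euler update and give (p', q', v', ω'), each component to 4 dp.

p' = (-3.0400, 0.6820, -0.1700)
q' = (-0.7100, -0.5018, -0.0156, 0.4938)
v' = (-1.9930, -0.9360, 1.4880)
ω' = (-0.8264, 1.5102, -0.2037)

p' = p + v·dt = (-3.0400, 0.6820, -0.1700)
new velocity v' = (-1.9930, -0.9360, 1.4880)
(τ − ω×Iω)/I = (-1.3214, 0.5080, -0.1867)
ω' = ω + α·dt = (-0.8264, 1.5102, -0.2037)
2q̇ = q⊗(0,ω) = (-0.3000000, -0.1843144, -1.5606605, -0.6085786)
q + ½dt·q⊗(0,ω), renormalized = (-0.7100, -0.5018, -0.0156, 0.4938)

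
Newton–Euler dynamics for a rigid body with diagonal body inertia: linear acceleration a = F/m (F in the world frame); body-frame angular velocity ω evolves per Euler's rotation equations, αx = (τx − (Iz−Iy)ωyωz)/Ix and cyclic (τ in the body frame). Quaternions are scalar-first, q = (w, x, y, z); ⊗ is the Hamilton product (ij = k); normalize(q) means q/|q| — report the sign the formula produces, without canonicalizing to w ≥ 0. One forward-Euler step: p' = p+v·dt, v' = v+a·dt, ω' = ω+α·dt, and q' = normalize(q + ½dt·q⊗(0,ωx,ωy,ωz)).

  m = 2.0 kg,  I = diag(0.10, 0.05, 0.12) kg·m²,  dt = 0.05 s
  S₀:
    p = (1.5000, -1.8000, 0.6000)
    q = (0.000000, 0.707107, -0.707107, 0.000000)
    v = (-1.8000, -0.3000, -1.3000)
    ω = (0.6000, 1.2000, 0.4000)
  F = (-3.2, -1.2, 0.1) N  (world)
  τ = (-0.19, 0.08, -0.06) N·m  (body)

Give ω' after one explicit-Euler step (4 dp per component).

ω' = (0.4882, 1.2848, 0.3900)

precession coupling ω×(Iω) = (0.0336, -0.0048, -0.0360)
α = I⁻¹(τ − ω×Iω) = (-2.2360, 1.6960, -0.2000)
ω' = ω + α·dt = (0.4882, 1.2848, 0.3900)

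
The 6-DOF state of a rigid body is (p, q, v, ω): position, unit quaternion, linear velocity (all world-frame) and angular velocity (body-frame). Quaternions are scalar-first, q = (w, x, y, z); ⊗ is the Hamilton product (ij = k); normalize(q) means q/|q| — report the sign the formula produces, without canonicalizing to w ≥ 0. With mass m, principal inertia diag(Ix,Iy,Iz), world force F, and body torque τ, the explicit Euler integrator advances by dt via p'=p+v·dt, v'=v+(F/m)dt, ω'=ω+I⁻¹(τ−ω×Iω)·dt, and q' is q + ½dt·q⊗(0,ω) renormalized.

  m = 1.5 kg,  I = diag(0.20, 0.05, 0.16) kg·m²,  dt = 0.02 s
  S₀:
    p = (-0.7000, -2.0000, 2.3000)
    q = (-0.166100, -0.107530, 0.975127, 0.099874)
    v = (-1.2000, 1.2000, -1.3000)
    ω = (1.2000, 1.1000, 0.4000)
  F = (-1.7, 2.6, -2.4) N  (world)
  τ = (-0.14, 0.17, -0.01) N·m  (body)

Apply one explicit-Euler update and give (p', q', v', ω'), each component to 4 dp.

p' = (-0.7240, -1.9760, 2.2740)
q' = (-0.1759, -0.1067, 0.9748, 0.0863)
v' = (-1.2227, 1.2347, -1.3320)
ω' = (1.1812, 1.1603, 0.4235)

α = I⁻¹(τ − ω×Iω) = (-0.9420, 3.0160, 1.1750)
ω' = ω + α·dt = (1.1812, 1.1603, 0.4235)
2q̇ = q⊗(0,ω) = (-0.9835533, 0.0808694, -0.0198492, -1.3548754)
q' = normalize(q + ½dt·q⊗(0,ω)) = (-0.1759, -0.1067, 0.9748, 0.0863)
a = (-1.1333, 1.7333, -1.6000)
new position p' = (-0.7240, -1.9760, 2.2740)
new velocity v' = (-1.2227, 1.2347, -1.3320)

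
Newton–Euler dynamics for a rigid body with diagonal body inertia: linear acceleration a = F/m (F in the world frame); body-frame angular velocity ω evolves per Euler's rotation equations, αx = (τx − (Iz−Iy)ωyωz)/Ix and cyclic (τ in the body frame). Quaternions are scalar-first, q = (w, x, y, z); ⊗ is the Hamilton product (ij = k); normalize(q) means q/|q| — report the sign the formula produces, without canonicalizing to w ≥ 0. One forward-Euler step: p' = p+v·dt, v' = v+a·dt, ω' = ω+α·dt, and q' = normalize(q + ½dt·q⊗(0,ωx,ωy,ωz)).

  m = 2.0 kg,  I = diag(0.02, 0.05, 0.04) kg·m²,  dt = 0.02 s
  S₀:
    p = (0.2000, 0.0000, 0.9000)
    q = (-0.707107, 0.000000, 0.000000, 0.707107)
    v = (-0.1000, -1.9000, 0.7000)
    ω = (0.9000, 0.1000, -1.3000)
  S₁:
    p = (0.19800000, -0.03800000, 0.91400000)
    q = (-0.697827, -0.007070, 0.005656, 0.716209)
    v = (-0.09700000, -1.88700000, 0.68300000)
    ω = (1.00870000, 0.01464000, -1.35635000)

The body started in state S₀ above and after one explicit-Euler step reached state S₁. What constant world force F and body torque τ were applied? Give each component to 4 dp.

F = (0.3000, 1.3000, -1.7000)
τ = (0.1100, -0.1900, -0.1100)

rate change Δω = (0.10870000, -0.08536000, -0.05635000)
τ = I·(Δω/dt) + ω₀×(Iω₀) = (0.1100, -0.1900, -0.1100)
v₁ − v₀ = (0.00300000, 0.01300000, -0.01700000)
applied force F = (0.3000, 1.3000, -1.7000)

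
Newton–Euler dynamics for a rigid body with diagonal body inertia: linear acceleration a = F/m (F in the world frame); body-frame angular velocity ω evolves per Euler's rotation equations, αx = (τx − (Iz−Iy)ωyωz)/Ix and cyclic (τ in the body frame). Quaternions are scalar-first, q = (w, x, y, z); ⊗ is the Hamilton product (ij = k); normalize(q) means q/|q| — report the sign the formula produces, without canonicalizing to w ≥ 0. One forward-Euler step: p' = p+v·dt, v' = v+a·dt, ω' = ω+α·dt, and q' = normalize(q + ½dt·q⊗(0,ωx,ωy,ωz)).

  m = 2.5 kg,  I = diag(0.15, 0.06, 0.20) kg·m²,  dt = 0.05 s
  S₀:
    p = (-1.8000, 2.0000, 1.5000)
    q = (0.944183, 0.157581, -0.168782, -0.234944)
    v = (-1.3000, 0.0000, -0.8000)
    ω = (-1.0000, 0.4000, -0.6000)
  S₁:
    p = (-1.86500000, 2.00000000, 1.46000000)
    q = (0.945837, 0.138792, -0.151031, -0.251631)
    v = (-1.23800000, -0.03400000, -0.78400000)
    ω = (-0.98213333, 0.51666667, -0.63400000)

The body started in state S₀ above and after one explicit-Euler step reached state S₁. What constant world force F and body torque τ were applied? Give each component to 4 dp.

F = (3.1000, -1.7000, 0.8000)
τ = (0.0200, 0.1100, -0.1000)

Δω = ω₁−ω₀ = (0.01786667, 0.11666667, -0.03400000)
applied torque τ = (0.0200, 0.1100, -0.1000)
v₁ − v₀ = (0.06200000, -0.03400000, 0.01600000)
m·(v₁−v₀)/dt = (3.1000, -1.7000, 0.8000)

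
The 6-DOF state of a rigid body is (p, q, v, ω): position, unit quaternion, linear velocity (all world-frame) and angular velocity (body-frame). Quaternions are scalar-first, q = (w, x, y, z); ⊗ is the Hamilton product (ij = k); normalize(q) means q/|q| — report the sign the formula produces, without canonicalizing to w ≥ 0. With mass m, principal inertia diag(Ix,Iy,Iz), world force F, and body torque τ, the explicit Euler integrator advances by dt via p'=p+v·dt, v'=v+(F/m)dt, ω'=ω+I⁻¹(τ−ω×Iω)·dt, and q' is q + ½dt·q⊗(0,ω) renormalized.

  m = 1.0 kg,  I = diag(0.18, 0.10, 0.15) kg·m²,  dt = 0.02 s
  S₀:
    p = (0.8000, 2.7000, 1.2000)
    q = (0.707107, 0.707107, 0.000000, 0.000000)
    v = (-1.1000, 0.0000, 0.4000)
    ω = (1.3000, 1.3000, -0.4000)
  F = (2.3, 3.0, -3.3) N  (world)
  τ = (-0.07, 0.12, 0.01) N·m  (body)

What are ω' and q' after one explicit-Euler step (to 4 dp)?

gyro term ω×Iω = (-0.0260, -0.0156, -0.1352)
α = I⁻¹(τ − ω×Iω) = (-0.2444, 1.3560, 0.9680)
new body rate ω' = (1.2951, 1.3271, -0.3806)
2q̇ = q⊗(0,ω) = (-0.9192391, 0.9192391, 1.2020819, 0.6363963)
q' = normalize(q + ½dt·q⊗(0,ω)) = (0.6978, 0.7162, 0.0120, 0.0064)

ω' = (1.2951, 1.3271, -0.3806)
q' = (0.6978, 0.7162, 0.0120, 0.0064)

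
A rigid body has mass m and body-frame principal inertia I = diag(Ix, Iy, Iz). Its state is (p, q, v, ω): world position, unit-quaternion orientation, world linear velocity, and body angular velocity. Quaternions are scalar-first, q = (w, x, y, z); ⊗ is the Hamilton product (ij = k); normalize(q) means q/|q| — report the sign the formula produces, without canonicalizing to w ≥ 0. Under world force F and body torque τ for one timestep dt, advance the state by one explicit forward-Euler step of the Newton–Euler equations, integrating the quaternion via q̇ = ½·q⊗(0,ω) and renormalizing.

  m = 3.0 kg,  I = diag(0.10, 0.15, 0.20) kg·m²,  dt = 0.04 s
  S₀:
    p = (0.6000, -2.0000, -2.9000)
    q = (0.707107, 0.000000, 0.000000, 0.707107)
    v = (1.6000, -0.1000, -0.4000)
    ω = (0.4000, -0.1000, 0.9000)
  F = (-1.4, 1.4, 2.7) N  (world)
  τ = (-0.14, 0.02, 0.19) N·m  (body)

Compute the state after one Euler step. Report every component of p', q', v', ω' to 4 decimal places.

p' = (0.6640, -2.0040, -2.9160)
q' = (0.6942, 0.0071, 0.0042, 0.7197)
v' = (1.5813, -0.0813, -0.3640)
ω' = (0.3458, -0.0851, 0.9384)

precession coupling ω×(Iω) = (-0.0045, -0.0360, -0.0020)
α = I⁻¹(τ − ω×Iω) = (-1.3550, 0.3733, 0.9600)
new body rate ω' = (0.3458, -0.0851, 0.9384)
q⊗(0,ω) = (-0.6363963, 0.3535535, 0.2121321, 0.6363963)
q' = normalize(q + ½dt·q⊗(0,ω)) = (0.6942, 0.0071, 0.0042, 0.7197)
p + v·dt = (0.6640, -2.0040, -2.9160)
v' = v + a·dt = (1.5813, -0.0813, -0.3640)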